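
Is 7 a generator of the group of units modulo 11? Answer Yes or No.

Yes

φ(11) = 11 − 1 = 10 = 2 · 5.
An element g generates (Z/11Z)^× iff g^(10/q) ≢ 1 (mod 11) for each prime q ∈ {2, 5}.
7^5 ≡ 10 (mod 11)  [q = 2: ≢ 1 ✓]
7^2 ≡ 5 (mod 11)  [q = 5: ≢ 1 ✓]
Every test exponent gives a nontrivial residue, hence 7 generates the full group.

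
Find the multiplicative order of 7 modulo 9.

3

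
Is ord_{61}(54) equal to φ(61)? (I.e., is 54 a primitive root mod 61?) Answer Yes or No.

Yes

φ(61) = 61 − 1 = 60 = 2^2 · 3 · 5.
Test 54^(60/q) mod 61 for each prime factor q of 60:
54^30 ≡ 60 (mod 61)  [q = 2: ≢ 1 ✓]
54^20 ≡ 47 (mod 61)  [q = 3: ≢ 1 ✓]
54^12 ≡ 34 (mod 61)  [q = 5: ≢ 1 ✓]
Every test exponent gives a nontrivial residue, hence 54 generates the full group.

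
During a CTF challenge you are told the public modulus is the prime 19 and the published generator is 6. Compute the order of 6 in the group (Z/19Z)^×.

9

The order of 6 must divide φ(19) = 19 − 1 = 18 = 2 · 3^2.
Divisors of 18: 1, 2, 3, 6, 9, 18.
Check 6^d mod 19 for each divisor in increasing order:
6^1 ≡ 6 (mod 19)
6^2 ≡ 17 (mod 19)
6^3 ≡ 7 (mod 19)
6^6 ≡ 11 (mod 19)
6^9 ≡ 1 (mod 19) ✓
Hence ord(6) = 9.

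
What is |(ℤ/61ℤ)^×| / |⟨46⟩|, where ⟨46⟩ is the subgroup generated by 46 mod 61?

2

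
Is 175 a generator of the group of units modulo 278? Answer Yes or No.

No

φ(278) = φ(2)·φ(139) = 1·138 = 138 = 2 · 3 · 23.
175 is a primitive root mod 278 iff 175^(φ(278)/q) ≢ 1 for every prime q | φ(278), i.e. q ∈ {2, 3, 23}.
175^69 ≡ 1 (mod 278)  [q = 2: ≡ 1 ✗]
175^46 ≡ 1 (mod 278)  [q = 3: ≡ 1 ✗]
175^6 ≡ 219 (mod 278)  [q = 23: ≢ 1 ✓]
The check at q = 2 fails, so 175 generates a proper subgroup.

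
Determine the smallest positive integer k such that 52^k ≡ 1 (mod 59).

58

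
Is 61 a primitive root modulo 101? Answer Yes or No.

Yes

φ(101) = 101 − 1 = 100 = 2^2 · 5^2.
Test 61^(100/q) mod 101 for each prime factor q of 100:
61^50 ≡ 100 (mod 101)  [q = 2: ≢ 1 ✓]
61^20 ≡ 36 (mod 101)  [q = 5: ≢ 1 ✓]
Every test exponent gives a nontrivial residue, hence 61 generates the full group.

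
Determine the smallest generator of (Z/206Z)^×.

φ(206) = φ(2)·φ(103) = 1·102 = 102 = 2 · 3 · 17.
g is a primitive root iff g^(102/q) ≢ 1 (mod 206) for each prime q ∈ {2, 3, 17}.
g = 2: gcd(2, 206) = 2 > 1, not a unit — skip.
g = 3: 3^51 ≡ 205; 3^34 ≡ 1 — hits 1, so not a primitive root.
g = 4: gcd(4, 206) = 2 > 1, not a unit — skip.
g = 5: 5^51 ≡ 205; 5^34 ≡ 159; 5^6 ≡ 175 — none is 1, so 5 is a primitive root.
So 5 is the smallest generator of (Z/206Z)^×.

5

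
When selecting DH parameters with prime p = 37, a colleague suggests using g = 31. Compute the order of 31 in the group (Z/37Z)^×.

The order of 31 must divide φ(37) = 37 − 1 = 36 = 2^2 · 3^2.
Divisors of 36: 1, 2, 3, 4, 6, 9, 12, 18, 36.
Evaluate successive powers at the divisors of 36:
31^1 ≡ 31 (mod 37)
31^2 ≡ 36 (mod 37)
31^3 ≡ 6 (mod 37)
31^4 ≡ 1 (mod 37) ✓
Therefore the multiplicative order of 31 modulo 37 is 4.

4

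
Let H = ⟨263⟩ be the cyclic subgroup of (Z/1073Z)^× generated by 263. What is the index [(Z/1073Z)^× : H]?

4

Since 263 ∈ (Z/1073Z)^×, its order divides φ(1073) = φ(29·37) = (29−1)·(37−1) = 28·36 = 1008 = 2^4 · 3^2 · 7.
Divisors of 1008: 1, 2, 3, 4, 6, 7, 8, 9, 12, 14, 16, 18, 21, 24, 28, 36, 42, 48, 56, 63, 72, 84, 112, 126, 144, 168, 252, 336, 504, 1008.
Evaluate successive powers at the divisors of 1008:
263^1 ≡ 263 (mod 1073)
263^2 ≡ 497 (mod 1073)
263^3 ≡ 878 (mod 1073)
263^4 ≡ 219 (mod 1073)
263^6 ≡ 470 (mod 1073)
263^7 ≡ 215 (mod 1073)
263^8 ≡ 749 (mod 1073)
263^9 ≡ 628 (mod 1073)
263^12 ≡ 935 (mod 1073)
263^14 ≡ 86 (mod 1073)
263^16 ≡ 895 (mod 1073)
263^18 ≡ 593 (mod 1073)
263^21 ≡ 249 (mod 1073)
263^24 ≡ 803 (mod 1073)
263^28 ≡ 958 (mod 1073)
263^36 ≡ 778 (mod 1073)
263^42 ≡ 840 (mod 1073)
263^48 ≡ 1009 (mod 1073)
263^56 ≡ 349 (mod 1073)
263^63 ≡ 998 (mod 1073)
263^72 ≡ 112 (mod 1073)
263^84 ≡ 639 (mod 1073)
263^112 ≡ 552 (mod 1073)
263^126 ≡ 260 (mod 1073)
263^144 ≡ 741 (mod 1073)
263^168 ≡ 581 (mod 1073)
263^252 ≡ 1 (mod 1073) ✓
The order of 263 is 252, so the subgroup it generates has 252 elements.
The index is φ(1073) / ord(263) = 1008 / 252 = 4.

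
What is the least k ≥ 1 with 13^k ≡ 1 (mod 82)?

40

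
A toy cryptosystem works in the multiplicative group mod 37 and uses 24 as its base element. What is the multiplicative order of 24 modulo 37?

36

Since 24 ∈ (Z/37Z)^×, its order divides φ(37) = 37 − 1 = 36 = 2^2 · 3^2.
Divisors of 36: 1, 2, 3, 4, 6, 9, 12, 18, 36.
Test each divisor d:
24^1 ≡ 24
24^2 ≡ 21
24^3 ≡ 23
24^4 ≡ 34
24^6 ≡ 11
24^9 ≡ 31
24^12 ≡ 10
24^18 ≡ 36
24^36 ≡ 1
Hence ord(24) = 36.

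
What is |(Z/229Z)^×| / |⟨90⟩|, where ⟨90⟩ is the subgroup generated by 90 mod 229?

1

By Lagrange's theorem, ord_229(90) divides φ(229) = 229 − 1 = 228 = 2^2 · 3 · 19.
Divisors of 228: 1, 2, 3, 4, 6, 12, 19, 38, 57, 76, 114, 228.
Check 90^d mod 229 for each divisor in increasing order:
90^1 ≡ 90 (mod 229)
90^2 ≡ 85 (mod 229)
90^3 ≡ 93 (mod 229)
90^4 ≡ 126 (mod 229)
90^6 ≡ 176 (mod 229)
90^12 ≡ 61 (mod 229)
90^19 ≡ 89 (mod 229)
90^38 ≡ 135 (mod 229)
90^57 ≡ 107 (mod 229)
90^76 ≡ 134 (mod 229)
90^114 ≡ 228 (mod 229)
90^228 ≡ 1 (mod 229) ✓
Thus |⟨90⟩| = ord(90) = 228.
[(Z/229Z)^× : ⟨90⟩] = 228/228 = 1.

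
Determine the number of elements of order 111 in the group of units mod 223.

φ(223) = 223 − 1 = 222 = 2 · 3 · 37.
In a cyclic group of order 222, there are φ(d) elements of order d for each divisor d of 222, and zero for non-divisors.
111 = 3 · 37 divides 222, and φ(111) = 72.

72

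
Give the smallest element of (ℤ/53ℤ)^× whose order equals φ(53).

2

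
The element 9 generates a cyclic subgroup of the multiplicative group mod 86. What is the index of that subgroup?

2

The order of 9 must divide φ(86) = φ(2)·φ(43) = 1·42 = 42 = 2 · 3 · 7.
Divisors of 42: 1, 2, 3, 6, 7, 14, 21, 42.
Compute 9^d (mod 86) for the divisors d until we hit 1:
9^1 ≡ 9
9^2 ≡ 81
9^3 ≡ 41
9^6 ≡ 47
9^7 ≡ 79
9^14 ≡ 49
9^21 ≡ 1
The order of 9 is 21, so the subgroup it generates has 21 elements.
Index = |(Z/86Z)^×| / |⟨9⟩| = 42 / 21 = 2.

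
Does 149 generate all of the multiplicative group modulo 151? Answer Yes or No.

φ(151) = 151 − 1 = 150 = 2 · 3 · 5^2.
It suffices to check that the order of 149 is not a proper divisor of 150: compute 149^(150/q) for q ∈ {2, 3, 5}.
149^75 ≡ 150 (mod 151)  [q = 2: ≢ 1 ✓]
149^50 ≡ 32 (mod 151)  [q = 3: ≢ 1 ✓]
149^30 ≡ 1 (mod 151)  [q = 5: ≡ 1 ✗]
The check at q = 5 fails, so 149 generates a proper subgroup.

No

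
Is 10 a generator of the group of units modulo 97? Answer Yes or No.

Yes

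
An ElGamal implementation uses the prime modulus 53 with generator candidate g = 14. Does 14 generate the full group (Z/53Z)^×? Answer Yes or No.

Yes

φ(53) = 53 − 1 = 52 = 2^2 · 13.
An element g generates (Z/53Z)^× iff g^(52/q) ≢ 1 (mod 53) for each prime q ∈ {2, 13}.
14^26 ≡ 52 (mod 53)  [q = 2: ≢ 1 ✓]
14^4 ≡ 44 (mod 53)  [q = 13: ≢ 1 ✓]
All checks pass, so 14 has order 52 and is a primitive root modulo 53.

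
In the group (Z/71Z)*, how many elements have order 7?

6

φ(71) = 71 − 1 = 70 = 2 · 5 · 7.
(Z/71Z)^× is cyclic (|G| = 70); a cyclic group of order m has exactly φ(d) elements of each order d | m, and none otherwise.
7 | 70, and φ(7) = 7 − 1 = 6.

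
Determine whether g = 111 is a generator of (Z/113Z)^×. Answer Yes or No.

No

φ(113) = 113 − 1 = 112 = 2^4 · 7.
An element g generates (Z/113Z)^× iff g^(112/q) ≢ 1 (mod 113) for each prime q ∈ {2, 7}.
111^56 ≡ 1 (mod 113)  [q = 2: ≡ 1 ✗]
111^16 ≡ 109 (mod 113)  [q = 7: ≢ 1 ✓]
111^56 ≡ 1 shows ord(111) | 56, strictly less than φ(113); not a primitive root.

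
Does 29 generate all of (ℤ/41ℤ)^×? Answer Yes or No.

Yes

φ(41) = 41 − 1 = 40 = 2^3 · 5.
An element g generates (Z/41Z)^× iff g^(40/q) ≢ 1 (mod 41) for each prime q ∈ {2, 5}.
29^20 ≡ 40 (mod 41)  [q = 2: ≢ 1 ✓]
29^8 ≡ 18 (mod 41)  [q = 5: ≢ 1 ✓]
None equal 1, so ord_41(29) = 40: 29 is a primitive root.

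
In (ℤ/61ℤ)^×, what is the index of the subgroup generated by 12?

4

Since 12 ∈ (Z/61Z)^×, its order divides φ(61) = 61 − 1 = 60 = 2^2 · 3 · 5.
Divisors of 60: 1, 2, 3, 4, 5, 6, 10, 12, 15, 20, 30, 60.
Check 12^d mod 61 for each divisor in increasing order:
12^1 ≡ 12 (mod 61)
12^2 ≡ 22 (mod 61)
12^3 ≡ 20 (mod 61)
12^4 ≡ 57 (mod 61)
12^5 ≡ 13 (mod 61)
12^6 ≡ 34 (mod 61)
12^10 ≡ 47 (mod 61)
12^12 ≡ 58 (mod 61)
12^15 ≡ 1 (mod 61) ✓
Thus |⟨12⟩| = ord(12) = 15.
[(Z/61Z)^× : ⟨12⟩] = 60/15 = 4.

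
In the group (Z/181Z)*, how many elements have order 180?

48

φ(181) = 181 − 1 = 180 = 2^2 · 3^2 · 5.
(Z/181Z)^× is cyclic (|G| = 180); a cyclic group of order m has exactly φ(d) elements of each order d | m, and none otherwise.
180 = 2^2 · 3^2 · 5 divides 180, and φ(180) = 48.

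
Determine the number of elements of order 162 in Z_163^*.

54

φ(163) = 163 − 1 = 162 = 2 · 3^4.
(Z/163Z)^× is cyclic (|G| = 162); a cyclic group of order m has exactly φ(d) elements of each order d | m, and none otherwise.
162 = 2 · 3^4 divides 162, and φ(162) = 54.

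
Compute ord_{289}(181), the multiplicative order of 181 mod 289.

ord(181) | φ(289) = φ(17^2) = 17·(17−1) = 272 = 2^4 · 17.
Divisors of 272: 1, 2, 4, 8, 16, 17, 34, 68, 136, 272.
Evaluate successive powers at the divisors of 272:
181^1 ≡ 181 (mod 289)
181^2 ≡ 104 (mod 289)
181^4 ≡ 123 (mod 289)
181^8 ≡ 101 (mod 289)
181^16 ≡ 86 (mod 289)
181^17 ≡ 249 (mod 289)
181^34 ≡ 155 (mod 289)
181^68 ≡ 38 (mod 289)
181^136 ≡ 288 (mod 289)
181^272 ≡ 1 (mod 289) ✓
So ord_289(181) = 272.

272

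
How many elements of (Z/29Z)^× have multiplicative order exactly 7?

φ(29) = 29 − 1 = 28 = 2^2 · 7.
In a cyclic group of order 28, there are φ(d) elements of order d for each divisor d of 28, and zero for non-divisors.
7 | 28, and φ(7) = 7 − 1 = 6.

6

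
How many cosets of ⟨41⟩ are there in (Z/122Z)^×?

6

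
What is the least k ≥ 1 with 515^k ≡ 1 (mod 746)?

124

By Lagrange's theorem, ord_746(515) divides φ(746) = φ(2)·φ(373) = 1·372 = 372 = 2^2 · 3 · 31.
Divisors of 372: 1, 2, 3, 4, 6, 12, 31, 62, 93, 124, 186, 372.
Test each divisor d:
515^1 ≡ 515 (mod 746)
515^2 ≡ 395 (mod 746)
515^3 ≡ 513 (mod 746)
515^4 ≡ 111 (mod 746)
515^6 ≡ 577 (mod 746)
515^12 ≡ 213 (mod 746)
515^31 ≡ 477 (mod 746)
515^62 ≡ 745 (mod 746)
515^93 ≡ 269 (mod 746)
515^124 ≡ 1 (mod 746) ✓
The smallest such exponent is 124, so the order of 515 is 124.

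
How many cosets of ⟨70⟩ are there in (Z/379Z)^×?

6

The order of 70 must divide φ(379) = 379 − 1 = 378 = 2 · 3^3 · 7.
Divisors of 378: 1, 2, 3, 6, 7, 9, 14, 18, 21, 27, 42, 54, 63, 126, 189, 378.
Evaluate successive powers at the divisors of 378:
70^1 ≡ 70 (mod 379)
70^2 ≡ 352 (mod 379)
70^3 ≡ 5 (mod 379)
70^6 ≡ 25 (mod 379)
70^7 ≡ 234 (mod 379)
70^9 ≡ 125 (mod 379)
70^14 ≡ 180 (mod 379)
70^18 ≡ 86 (mod 379)
70^21 ≡ 51 (mod 379)
70^27 ≡ 138 (mod 379)
70^42 ≡ 327 (mod 379)
70^54 ≡ 94 (mod 379)
70^63 ≡ 1 (mod 379) ✓
So ord_379(70) = 63, hence |⟨70⟩| = 63.
The index is φ(379) / ord(70) = 378 / 63 = 6.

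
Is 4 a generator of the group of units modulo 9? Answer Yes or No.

φ(9) = φ(3^2) = 3·(3−1) = 6 = 2 · 3.
An element g generates (Z/9Z)^× iff g^(6/q) ≢ 1 (mod 9) for each prime q ∈ {2, 3}.
4^3 ≡ 1 (mod 9)  [q = 2: ≡ 1 ✗]
4^2 ≡ 7 (mod 9)  [q = 3: ≢ 1 ✓]
Since 4^3 ≡ 1, the order of 4 divides 3 < 6, so 4 is not a primitive root.

No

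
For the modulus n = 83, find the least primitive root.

φ(83) = 83 − 1 = 82 = 2 · 41.
g is a primitive root iff g^(82/q) ≢ 1 (mod 83) for each prime q ∈ {2, 41}.
g = 2: 2^41 ≡ 82; 2^2 ≡ 4 — none is 1, so 2 is a primitive root.
The smallest primitive root modulo 83 is 2.

2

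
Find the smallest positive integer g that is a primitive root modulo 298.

3

φ(298) = φ(2)·φ(149) = 1·148 = 148 = 2^2 · 37.
Test candidates g = 2, 3, … against the prime factors q ∈ {2, 37} of φ(298): g is a generator iff g^(148/q) ≢ 1 for every such q.
g = 2: gcd(2, 298) = 2 > 1, not a unit — skip.
g = 3: 3^74 ≡ 297; 3^4 ≡ 81 — none is 1, so 3 is a primitive root.
So 3 is the smallest generator of (Z/298Z)^×.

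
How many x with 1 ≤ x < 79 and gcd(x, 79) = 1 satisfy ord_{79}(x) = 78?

24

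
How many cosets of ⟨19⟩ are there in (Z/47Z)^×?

1

Since 19 ∈ (Z/47Z)^×, its order divides φ(47) = 47 − 1 = 46 = 2 · 23.
Divisors of 46: 1, 2, 23, 46.
Compute 19^d (mod 47) for the divisors d until we hit 1:
19^1 ≡ 19 (mod 47)
19^2 ≡ 32 (mod 47)
19^23 ≡ 46 (mod 47)
19^46 ≡ 1 (mod 47) ✓
Thus |⟨19⟩| = ord(19) = 46.
[(Z/47Z)^× : ⟨19⟩] = 46/46 = 1.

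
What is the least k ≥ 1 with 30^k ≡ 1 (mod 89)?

88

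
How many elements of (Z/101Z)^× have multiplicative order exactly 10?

φ(101) = 101 − 1 = 100 = 2^2 · 5^2.
In a cyclic group of order 100, there are φ(d) elements of order d for each divisor d of 100, and zero for non-divisors.
10 = 2 · 5 divides 100, and φ(10) = 4.

4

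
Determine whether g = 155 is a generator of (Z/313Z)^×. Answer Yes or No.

φ(313) = 313 − 1 = 312 = 2^3 · 3 · 13.
An element g generates (Z/313Z)^× iff g^(312/q) ≢ 1 (mod 313) for each prime q ∈ {2, 3, 13}.
155^156 ≡ 1 (mod 313)  [q = 2: ≡ 1 ✗]
155^104 ≡ 214 (mod 313)  [q = 3: ≢ 1 ✓]
155^24 ≡ 44 (mod 313)  [q = 13: ≢ 1 ✓]
Since 155^156 ≡ 1, the order of 155 divides 156 < 312, so 155 is not a primitive root.

No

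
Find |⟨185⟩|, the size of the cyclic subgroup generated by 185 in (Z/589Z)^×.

The order of 185 must divide φ(589) = φ(19·31) = (19−1)·(31−1) = 18·30 = 540 = 2^2 · 3^3 · 5.
Divisors of 540: 1, 2, 3, 4, 5, 6, 9, 10, 12, 15, 18, 20, 27, 30, 36, 45, 54, 60, 90, 108, 135, 180, 270, 540.
Check 185^d mod 589 for each divisor in increasing order:
185^1 ≡ 185
185^2 ≡ 63
185^3 ≡ 464
185^4 ≡ 435
185^5 ≡ 371
185^6 ≡ 311
185^9 ≡ 588
185^10 ≡ 404
185^12 ≡ 125
185^15 ≡ 278
185^18 ≡ 1
The smallest such exponent is 18, so the order of 185 is 18.

18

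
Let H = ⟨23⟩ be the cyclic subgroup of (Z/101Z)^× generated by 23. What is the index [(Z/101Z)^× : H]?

2

By Lagrange's theorem, ord_101(23) divides φ(101) = 101 − 1 = 100 = 2^2 · 5^2.
Divisors of 100: 1, 2, 4, 5, 10, 20, 25, 50, 100.
Compute 23^d (mod 101) for the divisors d until we hit 1:
23^1 ≡ 23 (mod 101)
23^2 ≡ 24 (mod 101)
23^4 ≡ 71 (mod 101)
23^5 ≡ 17 (mod 101)
23^10 ≡ 87 (mod 101)
23^20 ≡ 95 (mod 101)
23^25 ≡ 100 (mod 101)
23^50 ≡ 1 (mod 101) ✓
So ord_101(23) = 50, hence |⟨23⟩| = 50.
Index = |(Z/101Z)^×| / |⟨23⟩| = 100 / 50 = 2.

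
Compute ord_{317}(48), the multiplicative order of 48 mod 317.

316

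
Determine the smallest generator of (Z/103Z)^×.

φ(103) = 103 − 1 = 102 = 2 · 3 · 17.
g is a primitive root iff g^(102/q) ≢ 1 (mod 103) for each prime q ∈ {2, 3, 17}.
g = 2: 2^51 ≡ 1 — hits 1, so not a primitive root.
g = 3: 3^51 ≡ 102; 3^34 ≡ 1 — hits 1, so not a primitive root.
g = 4: 4^51 ≡ 1 — hits 1, so not a primitive root.
g = 5: 5^51 ≡ 102; 5^34 ≡ 56; 5^6 ≡ 72 — none is 1, so 5 is a primitive root.
So 5 is the smallest generator of (Z/103Z)^×.

5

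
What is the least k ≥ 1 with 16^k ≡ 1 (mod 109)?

By Lagrange's theorem, ord_109(16) divides φ(109) = 109 − 1 = 108 = 2^2 · 3^3.
Divisors of 108: 1, 2, 3, 4, 6, 9, 12, 18, 27, 36, 54, 108.
Compute 16^d (mod 109) for the divisors d until we hit 1:
16^1 ≡ 16
16^2 ≡ 38
16^3 ≡ 63
16^4 ≡ 27
16^6 ≡ 45
16^9 ≡ 1
Therefore the multiplicative order of 16 modulo 109 is 9.

9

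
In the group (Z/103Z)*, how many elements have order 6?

2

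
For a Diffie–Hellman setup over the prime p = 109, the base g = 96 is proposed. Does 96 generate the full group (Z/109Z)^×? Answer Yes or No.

Yes

φ(109) = 109 − 1 = 108 = 2^2 · 3^3.
96 is a primitive root mod 109 iff 96^(φ(109)/q) ≢ 1 for every prime q | φ(109), i.e. q ∈ {2, 3}.
96^54 ≡ 108 (mod 109)  [q = 2: ≢ 1 ✓]
96^36 ≡ 63 (mod 109)  [q = 3: ≢ 1 ✓]
Every test exponent gives a nontrivial residue, hence 96 generates the full group.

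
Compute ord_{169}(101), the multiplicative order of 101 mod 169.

78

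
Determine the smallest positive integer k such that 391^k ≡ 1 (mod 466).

232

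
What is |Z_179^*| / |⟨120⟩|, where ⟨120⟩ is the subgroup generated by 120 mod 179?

The order of 120 must divide φ(179) = 179 − 1 = 178 = 2 · 89.
Divisors of 178: 1, 2, 89, 178.
Check 120^d mod 179 for each divisor in increasing order:
120^1 ≡ 120
120^2 ≡ 80
120^89 ≡ 178
120^178 ≡ 1
The order of 120 is 178, so the subgroup it generates has 178 elements.
Index = |(Z/179Z)^×| / |⟨120⟩| = 178 / 178 = 1.

1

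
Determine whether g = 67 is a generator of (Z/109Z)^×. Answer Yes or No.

Yes

φ(109) = 109 − 1 = 108 = 2^2 · 3^3.
An element g generates (Z/109Z)^× iff g^(108/q) ≢ 1 (mod 109) for each prime q ∈ {2, 3}.
67^54 ≡ 108 (mod 109)  [q = 2: ≢ 1 ✓]
67^36 ≡ 45 (mod 109)  [q = 3: ≢ 1 ✓]
Every test exponent gives a nontrivial residue, hence 67 generates the full group.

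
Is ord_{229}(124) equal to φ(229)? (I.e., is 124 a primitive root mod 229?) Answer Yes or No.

φ(229) = 229 − 1 = 228 = 2^2 · 3 · 19.
Test 124^(228/q) mod 229 for each prime factor q of 228:
124^114 ≡ 228 (mod 229)  [q = 2: ≢ 1 ✓]
124^76 ≡ 94 (mod 229)  [q = 3: ≢ 1 ✓]
124^12 ≡ 27 (mod 229)  [q = 19: ≢ 1 ✓]
Every test exponent gives a nontrivial residue, hence 124 generates the full group.

Yes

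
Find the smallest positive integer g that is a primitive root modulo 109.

6

φ(109) = 109 − 1 = 108 = 2^2 · 3^3.
g is a primitive root iff g^(108/q) ≢ 1 (mod 109) for each prime q ∈ {2, 3}.
g = 2: 2^54 ≡ 108; 2^36 ≡ 1 — hits 1, so not a primitive root.
g = 3: 3^54 ≡ 1 — hits 1, so not a primitive root.
g = 4: 4^54 ≡ 1 — hits 1, so not a primitive root.
g = 5: 5^54 ≡ 1 — hits 1, so not a primitive root.
g = 6: 6^54 ≡ 108; 6^36 ≡ 63 — none is 1, so 6 is a primitive root.
So 6 is the smallest generator of (Z/109Z)^×.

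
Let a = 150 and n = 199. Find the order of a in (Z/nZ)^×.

198

Since 150 ∈ (Z/199Z)^×, its order divides φ(199) = 199 − 1 = 198 = 2 · 3^2 · 11.
Divisors of 198: 1, 2, 3, 6, 9, 11, 18, 22, 33, 66, 99, 198.
Check 150^d mod 199 for each divisor in increasing order:
150^1 ≡ 150 (mod 199)
150^2 ≡ 13 (mod 199)
150^3 ≡ 159 (mod 199)
150^6 ≡ 8 (mod 199)
150^9 ≡ 78 (mod 199)
150^11 ≡ 19 (mod 199)
150^18 ≡ 114 (mod 199)
150^22 ≡ 162 (mod 199)
150^33 ≡ 93 (mod 199)
150^66 ≡ 92 (mod 199)
150^99 ≡ 198 (mod 199)
150^198 ≡ 1 (mod 199) ✓
So ord_199(150) = 198.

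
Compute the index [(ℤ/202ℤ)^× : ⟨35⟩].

1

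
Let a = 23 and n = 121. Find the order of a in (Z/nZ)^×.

11

By Lagrange's theorem, ord_121(23) divides φ(121) = φ(11^2) = 11·(11−1) = 110 = 2 · 5 · 11.
Divisors of 110: 1, 2, 5, 10, 11, 22, 55, 110.
Compute 23^d (mod 121) for the divisors d until we hit 1:
23^1 ≡ 23 (mod 121)
23^2 ≡ 45 (mod 121)
23^5 ≡ 111 (mod 121)
23^10 ≡ 100 (mod 121)
23^11 ≡ 1 (mod 121) ✓
So ord_121(23) = 11.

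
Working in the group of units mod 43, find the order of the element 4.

7

ord(4) | φ(43) = 43 − 1 = 42 = 2 · 3 · 7.
Divisors of 42: 1, 2, 3, 6, 7, 14, 21, 42.
Test each divisor d:
4^1 ≡ 4
4^2 ≡ 16
4^3 ≡ 21
4^6 ≡ 11
4^7 ≡ 1
Hence ord(4) = 7.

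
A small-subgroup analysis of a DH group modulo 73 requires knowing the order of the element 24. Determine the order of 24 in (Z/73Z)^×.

Since 24 ∈ (Z/73Z)^×, its order divides φ(73) = 73 − 1 = 72 = 2^3 · 3^2.
Divisors of 72: 1, 2, 3, 4, 6, 8, 9, 12, 18, 24, 36, 72.
Check 24^d mod 73 for each divisor in increasing order:
24^1 ≡ 24 (mod 73)
24^2 ≡ 65 (mod 73)
24^3 ≡ 27 (mod 73)
24^4 ≡ 64 (mod 73)
24^6 ≡ 72 (mod 73)
24^8 ≡ 8 (mod 73)
24^9 ≡ 46 (mod 73)
24^12 ≡ 1 (mod 73) ✓
So ord_73(24) = 12.

12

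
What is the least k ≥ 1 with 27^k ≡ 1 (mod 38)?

6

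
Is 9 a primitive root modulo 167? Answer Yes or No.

φ(167) = 167 − 1 = 166 = 2 · 83.
Test 9^(166/q) mod 167 for each prime factor q of 166:
9^83 ≡ 1 (mod 167)  [q = 2: ≡ 1 ✗]
9^2 ≡ 81 (mod 167)  [q = 83: ≢ 1 ✓]
The check at q = 2 fails, so 9 generates a proper subgroup.

No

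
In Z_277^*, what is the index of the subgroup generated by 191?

4

Since 191 ∈ (Z/277Z)^×, its order divides φ(277) = 277 − 1 = 276 = 2^2 · 3 · 23.
Divisors of 276: 1, 2, 3, 4, 6, 12, 23, 46, 69, 92, 138, 276.
Compute 191^d (mod 277) for the divisors d until we hit 1:
191^1 ≡ 191
191^2 ≡ 194
191^3 ≡ 213
191^4 ≡ 241
191^6 ≡ 218
191^12 ≡ 157
191^23 ≡ 116
191^46 ≡ 160
191^69 ≡ 1
So ord_277(191) = 69, hence |⟨191⟩| = 69.
The index is φ(277) / ord(191) = 276 / 69 = 4.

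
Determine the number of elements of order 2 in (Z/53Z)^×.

1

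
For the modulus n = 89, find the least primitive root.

3

φ(89) = 89 − 1 = 88 = 2^3 · 11.
g is a primitive root iff g^(88/q) ≢ 1 (mod 89) for each prime q ∈ {2, 11}.
g = 2: 2^44 ≡ 1 — hits 1, so not a primitive root.
g = 3: 3^44 ≡ 88; 3^8 ≡ 64 — none is 1, so 3 is a primitive root.
So 3 is the smallest generator of (Z/89Z)^×.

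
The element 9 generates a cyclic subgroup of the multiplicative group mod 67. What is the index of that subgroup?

6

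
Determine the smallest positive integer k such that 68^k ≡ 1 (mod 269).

268

Since 68 ∈ (Z/269Z)^×, its order divides φ(269) = 269 − 1 = 268 = 2^2 · 67.
Divisors of 268: 1, 2, 4, 67, 134, 268.
Check 68^d mod 269 for each divisor in increasing order:
68^1 ≡ 68 (mod 269)
68^2 ≡ 51 (mod 269)
68^4 ≡ 180 (mod 269)
68^67 ≡ 82 (mod 269)
68^134 ≡ 268 (mod 269)
68^268 ≡ 1 (mod 269) ✓
Hence ord(68) = 268.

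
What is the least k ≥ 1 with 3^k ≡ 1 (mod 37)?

Since 3 ∈ (Z/37Z)^×, its order divides φ(37) = 37 − 1 = 36 = 2^2 · 3^2.
Divisors of 36: 1, 2, 3, 4, 6, 9, 12, 18, 36.
Evaluate successive powers at the divisors of 36:
3^1 ≡ 3 (mod 37)
3^2 ≡ 9 (mod 37)
3^3 ≡ 27 (mod 37)
3^4 ≡ 7 (mod 37)
3^6 ≡ 26 (mod 37)
3^9 ≡ 36 (mod 37)
3^12 ≡ 10 (mod 37)
3^18 ≡ 1 (mod 37) ✓
Therefore the multiplicative order of 3 modulo 37 is 18.

18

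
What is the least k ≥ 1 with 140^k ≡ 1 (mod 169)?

Since 140 ∈ (Z/169Z)^×, its order divides φ(169) = φ(13^2) = 13·(13−1) = 156 = 2^2 · 3 · 13.
Divisors of 156: 1, 2, 3, 4, 6, 12, 13, 26, 39, 52, 78, 156.
Evaluate successive powers at the divisors of 156:
140^1 ≡ 140 (mod 169)
140^2 ≡ 165 (mod 169)
140^3 ≡ 116 (mod 169)
140^4 ≡ 16 (mod 169)
140^6 ≡ 105 (mod 169)
140^12 ≡ 40 (mod 169)
140^13 ≡ 23 (mod 169)
140^26 ≡ 22 (mod 169)
140^39 ≡ 168 (mod 169)
140^52 ≡ 146 (mod 169)
140^78 ≡ 1 (mod 169) ✓
Therefore the multiplicative order of 140 modulo 169 is 78.

78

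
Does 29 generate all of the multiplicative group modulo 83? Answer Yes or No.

No

φ(83) = 83 − 1 = 82 = 2 · 41.
Test 29^(82/q) mod 83 for each prime factor q of 82:
29^41 ≡ 1 (mod 83)  [q = 2: ≡ 1 ✗]
29^2 ≡ 11 (mod 83)  [q = 41: ≢ 1 ✓]
The check at q = 2 fails, so 29 generates a proper subgroup.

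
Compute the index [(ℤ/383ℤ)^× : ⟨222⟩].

The order of 222 must divide φ(383) = 383 − 1 = 382 = 2 · 191.
Divisors of 382: 1, 2, 191, 382.
Check 222^d mod 383 for each divisor in increasing order:
222^1 ≡ 222 (mod 383)
222^2 ≡ 260 (mod 383)
222^191 ≡ 382 (mod 383)
222^382 ≡ 1 (mod 383) ✓
Thus |⟨222⟩| = ord(222) = 382.
The index is φ(383) / ord(222) = 382 / 382 = 1.

1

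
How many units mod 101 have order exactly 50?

20

φ(101) = 101 − 1 = 100 = 2^2 · 5^2.
In a cyclic group of order 100, there are φ(d) elements of order d for each divisor d of 100, and zero for non-divisors.
50 = 2 · 5^2 divides 100, and φ(50) = 20.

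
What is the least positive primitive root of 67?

2

φ(67) = 67 − 1 = 66 = 2 · 3 · 11.
g is a primitive root iff g^(66/q) ≢ 1 (mod 67) for each prime q ∈ {2, 3, 11}.
g = 2: 2^33 ≡ 66; 2^22 ≡ 37; 2^6 ≡ 64 — none is 1, so 2 is a primitive root.
Hence the least primitive root of 67 is 2.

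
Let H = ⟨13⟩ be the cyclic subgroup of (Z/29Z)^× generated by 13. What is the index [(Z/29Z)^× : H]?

2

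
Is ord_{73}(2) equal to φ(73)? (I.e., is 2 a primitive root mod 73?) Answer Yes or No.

φ(73) = 73 − 1 = 72 = 2^3 · 3^2.
It suffices to check that the order of 2 is not a proper divisor of 72: compute 2^(72/q) for q ∈ {2, 3}.
2^36 ≡ 1 (mod 73)  [q = 2: ≡ 1 ✗]
2^24 ≡ 64 (mod 73)  [q = 3: ≢ 1 ✓]
Since 2^36 ≡ 1, the order of 2 divides 36 < 72, so 2 is not a primitive root.

No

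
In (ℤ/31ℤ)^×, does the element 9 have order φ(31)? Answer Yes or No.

φ(31) = 31 − 1 = 30 = 2 · 3 · 5.
It suffices to check that the order of 9 is not a proper divisor of 30: compute 9^(30/q) for q ∈ {2, 3, 5}.
9^15 ≡ 1 (mod 31)  [q = 2: ≡ 1 ✗]
9^10 ≡ 5 (mod 31)  [q = 3: ≢ 1 ✓]
9^6 ≡ 8 (mod 31)  [q = 5: ≢ 1 ✓]
The check at q = 2 fails, so 9 generates a proper subgroup.

No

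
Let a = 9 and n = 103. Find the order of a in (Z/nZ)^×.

17

ord(9) | φ(103) = 103 − 1 = 102 = 2 · 3 · 17.
Divisors of 102: 1, 2, 3, 6, 17, 34, 51, 102.
Evaluate successive powers at the divisors of 102:
9^1 ≡ 9
9^2 ≡ 81
9^3 ≡ 8
9^6 ≡ 64
9^17 ≡ 1
Hence ord(9) = 17.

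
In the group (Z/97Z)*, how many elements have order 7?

φ(97) = 97 − 1 = 96 = 2^5 · 3.
Since (Z/97Z)^× is cyclic of order 96, the number of elements of order d is φ(d) when d | 96 and 0 otherwise.
Since 7 ∤ 96, the count is 0.

0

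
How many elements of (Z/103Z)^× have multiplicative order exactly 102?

φ(103) = 103 − 1 = 102 = 2 · 3 · 17.
(Z/103Z)^× is cyclic (|G| = 102); a cyclic group of order m has exactly φ(d) elements of each order d | m, and none otherwise.
102 = 2 · 3 · 17 divides 102, and φ(102) = 32.

32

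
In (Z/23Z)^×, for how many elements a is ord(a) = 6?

φ(23) = 23 − 1 = 22 = 2 · 11.
In a cyclic group of order 22, there are φ(d) elements of order d for each divisor d of 22, and zero for non-divisors.
Here 22 is not a multiple of 6, so there are no elements of order 6.

0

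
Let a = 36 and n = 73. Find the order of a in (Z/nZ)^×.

ord(36) | φ(73) = 73 − 1 = 72 = 2^3 · 3^2.
Divisors of 72: 1, 2, 3, 4, 6, 8, 9, 12, 18, 24, 36, 72.
Check 36^d mod 73 for each divisor in increasing order:
36^1 ≡ 36 (mod 73)
36^2 ≡ 55 (mod 73)
36^3 ≡ 9 (mod 73)
36^4 ≡ 32 (mod 73)
36^6 ≡ 8 (mod 73)
36^8 ≡ 2 (mod 73)
36^9 ≡ 72 (mod 73)
36^12 ≡ 64 (mod 73)
36^18 ≡ 1 (mod 73) ✓
Hence ord(36) = 18.

18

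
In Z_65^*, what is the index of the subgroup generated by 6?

The order of 6 must divide φ(65) = φ(5·13) = (5−1)·(13−1) = 4·12 = 48 = 2^4 · 3.
Divisors of 48: 1, 2, 3, 4, 6, 8, 12, 16, 24, 48.
Compute 6^d (mod 65) for the divisors d until we hit 1:
6^1 ≡ 6 (mod 65)
6^2 ≡ 36 (mod 65)
6^3 ≡ 21 (mod 65)
6^4 ≡ 61 (mod 65)
6^6 ≡ 51 (mod 65)
6^8 ≡ 16 (mod 65)
6^12 ≡ 1 (mod 65) ✓
The order of 6 is 12, so the subgroup it generates has 12 elements.
Index = |(Z/65Z)^×| / |⟨6⟩| = 48 / 12 = 4.

4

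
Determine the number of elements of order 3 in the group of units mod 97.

2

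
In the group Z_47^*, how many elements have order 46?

22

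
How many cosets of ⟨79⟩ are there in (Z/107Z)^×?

By Lagrange's theorem, ord_107(79) divides φ(107) = 107 − 1 = 106 = 2 · 53.
Divisors of 106: 1, 2, 53, 106.
Check 79^d mod 107 for each divisor in increasing order:
79^1 ≡ 79
79^2 ≡ 35
79^53 ≡ 1
The order of 79 is 53, so the subgroup it generates has 53 elements.
The index is φ(107) / ord(79) = 106 / 53 = 2.

2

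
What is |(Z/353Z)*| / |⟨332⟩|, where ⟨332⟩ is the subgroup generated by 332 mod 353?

4

Since 332 ∈ (Z/353Z)^×, its order divides φ(353) = 353 − 1 = 352 = 2^5 · 11.
Divisors of 352: 1, 2, 4, 8, 11, 16, 22, 32, 44, 88, 176, 352.
Test each divisor d:
332^1 ≡ 332 (mod 353)
332^2 ≡ 88 (mod 353)
332^4 ≡ 331 (mod 353)
332^8 ≡ 131 (mod 353)
332^11 ≡ 70 (mod 353)
332^16 ≡ 217 (mod 353)
332^22 ≡ 311 (mod 353)
332^32 ≡ 140 (mod 353)
332^44 ≡ 352 (mod 353)
332^88 ≡ 1 (mod 353) ✓
Thus |⟨332⟩| = ord(332) = 88.
The index is φ(353) / ord(332) = 352 / 88 = 4.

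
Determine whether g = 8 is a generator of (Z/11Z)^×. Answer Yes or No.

Yes

φ(11) = 11 − 1 = 10 = 2 · 5.
Test 8^(10/q) mod 11 for each prime factor q of 10:
8^5 ≡ 10 (mod 11)  [q = 2: ≢ 1 ✓]
8^2 ≡ 9 (mod 11)  [q = 5: ≢ 1 ✓]
Every test exponent gives a nontrivial residue, hence 8 generates the full group.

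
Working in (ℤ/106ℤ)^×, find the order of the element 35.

52

By Lagrange's theorem, ord_106(35) divides φ(106) = φ(2)·φ(53) = 1·52 = 52 = 2^2 · 13.
Divisors of 52: 1, 2, 4, 13, 26, 52.
Evaluate successive powers at the divisors of 52:
35^1 ≡ 35
35^2 ≡ 59
35^4 ≡ 89
35^13 ≡ 83
35^26 ≡ 105
35^52 ≡ 1
So ord_106(35) = 52.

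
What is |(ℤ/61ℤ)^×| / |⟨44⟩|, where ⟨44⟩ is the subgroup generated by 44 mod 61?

1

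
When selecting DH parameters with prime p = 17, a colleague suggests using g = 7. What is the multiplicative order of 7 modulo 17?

16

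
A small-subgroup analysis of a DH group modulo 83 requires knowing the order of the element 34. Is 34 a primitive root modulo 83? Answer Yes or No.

φ(83) = 83 − 1 = 82 = 2 · 41.
34 is a primitive root mod 83 iff 34^(φ(83)/q) ≢ 1 for every prime q | φ(83), i.e. q ∈ {2, 41}.
34^41 ≡ 82 (mod 83)  [q = 2: ≢ 1 ✓]
34^2 ≡ 77 (mod 83)  [q = 41: ≢ 1 ✓]
None equal 1, so ord_83(34) = 82: 34 is a primitive root.

Yes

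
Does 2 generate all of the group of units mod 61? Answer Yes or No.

φ(61) = 61 − 1 = 60 = 2^2 · 3 · 5.
It suffices to check that the order of 2 is not a proper divisor of 60: compute 2^(60/q) for q ∈ {2, 3, 5}.
2^30 ≡ 60 (mod 61)  [q = 2: ≢ 1 ✓]
2^20 ≡ 47 (mod 61)  [q = 3: ≢ 1 ✓]
2^12 ≡ 9 (mod 61)  [q = 5: ≢ 1 ✓]
All checks pass, so 2 has order 60 and is a primitive root modulo 61.

Yes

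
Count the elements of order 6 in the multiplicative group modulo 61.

φ(61) = 61 − 1 = 60 = 2^2 · 3 · 5.
(Z/61Z)^× is cyclic (|G| = 60); a cyclic group of order m has exactly φ(d) elements of each order d | m, and none otherwise.
6 = 2 · 3 divides 60, and φ(6) = 2.

2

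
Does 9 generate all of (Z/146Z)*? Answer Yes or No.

φ(146) = φ(2)·φ(73) = 1·72 = 72 = 2^3 · 3^2.
Test 9^(72/q) mod 146 for each prime factor q of 72:
9^36 ≡ 1 (mod 146)  [q = 2: ≡ 1 ✗]
9^24 ≡ 1 (mod 146)  [q = 3: ≡ 1 ✗]
9^36 ≡ 1 shows ord(9) | 36, strictly less than φ(146); not a primitive root.

No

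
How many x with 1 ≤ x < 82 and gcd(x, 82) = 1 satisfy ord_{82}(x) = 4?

φ(82) = φ(2)·φ(41) = 1·40 = 40 = 2^3 · 5.
In a cyclic group of order 40, there are φ(d) elements of order d for each divisor d of 40, and zero for non-divisors.
4 = 2^2 divides 40, and φ(4) = 2.

2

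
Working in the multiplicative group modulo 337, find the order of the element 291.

336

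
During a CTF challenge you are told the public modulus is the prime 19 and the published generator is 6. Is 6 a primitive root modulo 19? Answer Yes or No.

φ(19) = 19 − 1 = 18 = 2 · 3^2.
Test 6^(18/q) mod 19 for each prime factor q of 18:
6^9 ≡ 1 (mod 19)  [q = 2: ≡ 1 ✗]
6^6 ≡ 11 (mod 19)  [q = 3: ≢ 1 ✓]
Since 6^9 ≡ 1, the order of 6 divides 9 < 18, so 6 is not a primitive root.

No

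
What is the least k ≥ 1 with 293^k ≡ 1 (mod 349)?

ord(293) | φ(349) = 349 − 1 = 348 = 2^2 · 3 · 29.
Divisors of 348: 1, 2, 3, 4, 6, 12, 29, 58, 87, 116, 174, 348.
Check 293^d mod 349 for each divisor in increasing order:
293^1 ≡ 293
293^2 ≡ 344
293^3 ≡ 280
293^4 ≡ 25
293^6 ≡ 224
293^12 ≡ 269
293^29 ≡ 226
293^58 ≡ 122
293^87 ≡ 1
Hence ord(293) = 87.

87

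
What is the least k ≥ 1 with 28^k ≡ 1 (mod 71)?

70

ord(28) | φ(71) = 71 − 1 = 70 = 2 · 5 · 7.
Divisors of 70: 1, 2, 5, 7, 10, 14, 35, 70.
Evaluate successive powers at the divisors of 70:
28^1 ≡ 28
28^2 ≡ 3
28^5 ≡ 39
28^7 ≡ 46
28^10 ≡ 30
28^14 ≡ 57
28^35 ≡ 70
28^70 ≡ 1
The smallest such exponent is 70, so the order of 28 is 70.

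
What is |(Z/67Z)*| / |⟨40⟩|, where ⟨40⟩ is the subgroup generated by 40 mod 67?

ord(40) | φ(67) = 67 − 1 = 66 = 2 · 3 · 11.
Divisors of 66: 1, 2, 3, 6, 11, 22, 33, 66.
Compute 40^d (mod 67) for the divisors d until we hit 1:
40^1 ≡ 40 (mod 67)
40^2 ≡ 59 (mod 67)
40^3 ≡ 15 (mod 67)
40^6 ≡ 24 (mod 67)
40^11 ≡ 1 (mod 67) ✓
The order of 40 is 11, so the subgroup it generates has 11 elements.
The index is φ(67) / ord(40) = 66 / 11 = 6.

6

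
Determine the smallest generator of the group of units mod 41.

6

φ(41) = 41 − 1 = 40 = 2^3 · 5.
Test candidates g = 2, 3, … against the prime factors q ∈ {2, 5} of φ(41): g is a generator iff g^(40/q) ≢ 1 for every such q.
g = 2: 2^20 ≡ 1 — hits 1, so not a primitive root.
g = 3: 3^20 ≡ 40; 3^8 ≡ 1 — hits 1, so not a primitive root.
g = 4: 4^20 ≡ 1 — hits 1, so not a primitive root.
g = 5: 5^20 ≡ 1 — hits 1, so not a primitive root.
g = 6: 6^20 ≡ 40; 6^8 ≡ 10 — none is 1, so 6 is a primitive root.
Hence the least primitive root of 41 is 6.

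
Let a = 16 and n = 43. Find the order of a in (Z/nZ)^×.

7

ord(16) | φ(43) = 43 − 1 = 42 = 2 · 3 · 7.
Divisors of 42: 1, 2, 3, 6, 7, 14, 21, 42.
Evaluate successive powers at the divisors of 42:
16^1 ≡ 16 (mod 43)
16^2 ≡ 41 (mod 43)
16^3 ≡ 11 (mod 43)
16^6 ≡ 35 (mod 43)
16^7 ≡ 1 (mod 43) ✓
So ord_43(16) = 7.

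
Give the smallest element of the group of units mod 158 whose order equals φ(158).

φ(158) = φ(2)·φ(79) = 1·78 = 78 = 2 · 3 · 13.
Test candidates g = 2, 3, … against the prime factors q ∈ {2, 3, 13} of φ(158): g is a generator iff g^(78/q) ≢ 1 for every such q.
g = 2: gcd(2, 158) = 2 > 1, not a unit — skip.
g = 3: 3^39 ≡ 157; 3^26 ≡ 23; 3^6 ≡ 97 — none is 1, so 3 is a primitive root.
Hence the least primitive root of 158 is 3.

3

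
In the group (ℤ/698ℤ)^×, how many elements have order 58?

φ(698) = φ(2)·φ(349) = 1·348 = 348 = 2^2 · 3 · 29.
In a cyclic group of order 348, there are φ(d) elements of order d for each divisor d of 348, and zero for non-divisors.
58 = 2 · 29 divides 348, and φ(58) = 28.

28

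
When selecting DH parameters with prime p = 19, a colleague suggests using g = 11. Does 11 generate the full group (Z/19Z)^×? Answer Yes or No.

No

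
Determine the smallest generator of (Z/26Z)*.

φ(26) = φ(2)·φ(13) = 1·12 = 12 = 2^2 · 3.
g is a primitive root iff g^(12/q) ≢ 1 (mod 26) for each prime q ∈ {2, 3}.
g = 2: gcd(2, 26) = 2 > 1, not a unit — skip.
g = 3: 3^6 ≡ 1 — hits 1, so not a primitive root.
g = 4: gcd(4, 26) = 2 > 1, not a unit — skip.
g = 5: 5^6 ≡ 25; 5^4 ≡ 1 — hits 1, so not a primitive root.
g = 6: gcd(6, 26) = 2 > 1, not a unit — skip.
g = 7: 7^6 ≡ 25; 7^4 ≡ 9 — none is 1, so 7 is a primitive root.
The smallest primitive root modulo 26 is 7.

7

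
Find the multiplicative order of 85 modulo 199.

22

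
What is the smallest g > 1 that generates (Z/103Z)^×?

φ(103) = 103 − 1 = 102 = 2 · 3 · 17.
Test candidates g = 2, 3, … against the prime factors q ∈ {2, 3, 17} of φ(103): g is a generator iff g^(102/q) ≢ 1 for every such q.
g = 2: 2^51 ≡ 1 — hits 1, so not a primitive root.
g = 3: 3^51 ≡ 102; 3^34 ≡ 1 — hits 1, so not a primitive root.
g = 4: 4^51 ≡ 1 — hits 1, so not a primitive root.
g = 5: 5^51 ≡ 102; 5^34 ≡ 56; 5^6 ≡ 72 — none is 1, so 5 is a primitive root.
The smallest primitive root modulo 103 is 5.

5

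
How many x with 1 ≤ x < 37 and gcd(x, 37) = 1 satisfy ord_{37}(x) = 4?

2

φ(37) = 37 − 1 = 36 = 2^2 · 3^2.
In a cyclic group of order 36, there are φ(d) elements of order d for each divisor d of 36, and zero for non-divisors.
4 = 2^2 divides 36, and φ(4) = 2.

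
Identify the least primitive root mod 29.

2

φ(29) = 29 − 1 = 28 = 2^2 · 7.
g is a primitive root iff g^(28/q) ≢ 1 (mod 29) for each prime q ∈ {2, 7}.
g = 2: 2^14 ≡ 28; 2^4 ≡ 16 — none is 1, so 2 is a primitive root.
Hence the least primitive root of 29 is 2.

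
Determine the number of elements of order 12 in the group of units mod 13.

φ(13) = 13 − 1 = 12 = 2^2 · 3.
(Z/13Z)^× is cyclic (|G| = 12); a cyclic group of order m has exactly φ(d) elements of each order d | m, and none otherwise.
12 = 2^2 · 3 divides 12, and φ(12) = 4.

4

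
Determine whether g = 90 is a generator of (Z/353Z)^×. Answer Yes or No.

Yes

φ(353) = 353 − 1 = 352 = 2^5 · 11.
An element g generates (Z/353Z)^× iff g^(352/q) ≢ 1 (mod 353) for each prime q ∈ {2, 11}.
90^176 ≡ 352 (mod 353)  [q = 2: ≢ 1 ✓]
90^32 ≡ 185 (mod 353)  [q = 11: ≢ 1 ✓]
Every test exponent gives a nontrivial residue, hence 90 generates the full group.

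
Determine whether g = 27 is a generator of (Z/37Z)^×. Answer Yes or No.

No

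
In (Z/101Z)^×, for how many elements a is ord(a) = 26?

φ(101) = 101 − 1 = 100 = 2^2 · 5^2.
(Z/101Z)^× is cyclic (|G| = 100); a cyclic group of order m has exactly φ(d) elements of each order d | m, and none otherwise.
26 does not divide 100, so no element of (Z/101Z)^× has order 26.

0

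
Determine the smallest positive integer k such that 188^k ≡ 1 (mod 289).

17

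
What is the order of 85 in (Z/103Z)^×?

102

The order of 85 must divide φ(103) = 103 − 1 = 102 = 2 · 3 · 17.
Divisors of 102: 1, 2, 3, 6, 17, 34, 51, 102.
Check 85^d mod 103 for each divisor in increasing order:
85^1 ≡ 85 (mod 103)
85^2 ≡ 15 (mod 103)
85^3 ≡ 39 (mod 103)
85^6 ≡ 79 (mod 103)
85^17 ≡ 47 (mod 103)
85^34 ≡ 46 (mod 103)
85^51 ≡ 102 (mod 103)
85^102 ≡ 1 (mod 103) ✓
Hence ord(85) = 102.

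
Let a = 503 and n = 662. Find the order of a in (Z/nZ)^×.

55

The order of 503 must divide φ(662) = φ(2)·φ(331) = 1·330 = 330 = 2 · 3 · 5 · 11.
Divisors of 330: 1, 2, 3, 5, 6, 10, 11, 15, 22, 30, 33, 55, 66, 110, 165, 330.
Check 503^d mod 662 for each divisor in increasing order:
503^1 ≡ 503 (mod 662)
503^2 ≡ 125 (mod 662)
503^3 ≡ 647 (mod 662)
503^5 ≡ 111 (mod 662)
503^6 ≡ 225 (mod 662)
503^10 ≡ 405 (mod 662)
503^11 ≡ 481 (mod 662)
503^15 ≡ 601 (mod 662)
503^22 ≡ 323 (mod 662)
503^30 ≡ 411 (mod 662)
503^33 ≡ 455 (mod 662)
503^55 ≡ 1 (mod 662) ✓
Hence ord(503) = 55.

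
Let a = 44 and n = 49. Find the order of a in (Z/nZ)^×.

By Lagrange's theorem, ord_49(44) divides φ(49) = φ(7^2) = 7·(7−1) = 42 = 2 · 3 · 7.
Divisors of 42: 1, 2, 3, 6, 7, 14, 21, 42.
Check 44^d mod 49 for each divisor in increasing order:
44^1 ≡ 44
44^2 ≡ 25
44^3 ≡ 22
44^6 ≡ 43
44^7 ≡ 30
44^14 ≡ 18
44^21 ≡ 1
Therefore the multiplicative order of 44 modulo 49 is 21.

21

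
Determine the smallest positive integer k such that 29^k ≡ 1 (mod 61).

12

By Lagrange's theorem, ord_61(29) divides φ(61) = 61 − 1 = 60 = 2^2 · 3 · 5.
Divisors of 60: 1, 2, 3, 4, 5, 6, 10, 12, 15, 20, 30, 60.
Test each divisor d:
29^1 ≡ 29 (mod 61)
29^2 ≡ 48 (mod 61)
29^3 ≡ 50 (mod 61)
29^4 ≡ 47 (mod 61)
29^5 ≡ 21 (mod 61)
29^6 ≡ 60 (mod 61)
29^10 ≡ 14 (mod 61)
29^12 ≡ 1 (mod 61) ✓
Therefore the multiplicative order of 29 modulo 61 is 12.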